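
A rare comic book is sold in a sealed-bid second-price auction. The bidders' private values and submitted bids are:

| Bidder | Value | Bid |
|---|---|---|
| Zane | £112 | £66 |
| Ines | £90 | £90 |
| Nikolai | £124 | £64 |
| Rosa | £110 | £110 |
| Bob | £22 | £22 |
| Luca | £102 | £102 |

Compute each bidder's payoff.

Bids in descending order: Rosa £110 > Luca £102 > Ines £90 > Zane £66 > Nikolai £64 > Bob £22.
Rosa has the top bid and wins; the price is the second-highest bid, £102.
Rosa's payoff = £110 − £102 = £8. All other bidders lose, so their payoff is 0.

Payoffs: Zane £0, Ines £0, Nikolai £0, Rosa £8, Bob £0, Luca £0.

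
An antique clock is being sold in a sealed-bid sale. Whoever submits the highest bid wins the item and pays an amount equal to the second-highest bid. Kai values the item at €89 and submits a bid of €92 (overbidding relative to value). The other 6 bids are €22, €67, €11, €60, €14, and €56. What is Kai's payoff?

Payoff = €22.

Highest competing bid: €67.
Kai's bid €92 is the highest overall, so Kai wins and pays the second-highest bid, €67.
Payoff = value − price = €89 − €67 = €22.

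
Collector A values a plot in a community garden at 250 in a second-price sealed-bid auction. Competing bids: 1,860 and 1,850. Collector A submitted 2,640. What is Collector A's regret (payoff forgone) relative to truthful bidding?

The highest competing bid is 1,860.
Bidding truthfully at 250: the top bid is 1,860 (a rival), so Collector A loses. Payoff = 0.
Bidding 2,640: Collector A has the top bid, wins, and pays the second-highest bid 1,860. Payoff = 250 − 1,860 = -1,610.
Regret = truthful payoff − actual payoff = 0 − -1,610 = 1,610.
Deviating from a truthful bid can only lose payoff in a second-price auction — never gain.

Payoff forgone: 1,610.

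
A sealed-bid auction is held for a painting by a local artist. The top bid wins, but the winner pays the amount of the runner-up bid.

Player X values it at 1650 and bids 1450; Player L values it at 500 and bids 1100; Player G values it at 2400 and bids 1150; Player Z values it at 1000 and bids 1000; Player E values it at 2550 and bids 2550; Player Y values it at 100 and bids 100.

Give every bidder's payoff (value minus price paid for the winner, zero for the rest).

Payoffs: Player X 0, Player L 0, Player G 0, Player Z 0, Player E 1100, Player Y 0.

Ranking the bids: Player E 2550; Player X 1450; Player G 1150; Player L 1100; Player Z 1000; Player Y 100.
Player E has the top bid and wins; the price is the second-highest bid, 1450.
Player E's payoff = 2550 − 1450 = 1100. All other bidders lose, so their payoff is 0.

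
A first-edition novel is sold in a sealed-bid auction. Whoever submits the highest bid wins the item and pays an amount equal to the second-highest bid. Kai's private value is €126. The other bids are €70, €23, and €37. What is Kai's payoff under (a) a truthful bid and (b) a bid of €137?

The highest competing bid is €70.
Bidding truthfully at €126: Kai has the top bid, wins, and pays the second-highest bid €70. Payoff = €126 − €70 = €56.
Bidding €137: Kai has the top bid, wins, and pays the second-highest bid €70. Payoff = €126 − €70 = €56.

(a) €56  (b) €56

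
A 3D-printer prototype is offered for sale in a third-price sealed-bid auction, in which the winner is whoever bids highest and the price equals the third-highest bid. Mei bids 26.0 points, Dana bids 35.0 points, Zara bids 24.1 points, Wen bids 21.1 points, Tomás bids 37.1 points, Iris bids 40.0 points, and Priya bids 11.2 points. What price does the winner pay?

Sorted high to low: Iris 40.0 points, then Tomás 37.1 points, then Dana 35.0 points, then Mei 26.0 points, then Zara 24.1 points, then Wen 21.1 points, then Priya 11.2 points.
Iris is the highest bidder, so Iris wins.
Under the third-price rule, the price is the third-highest bid: 35.0 points.

35.0 points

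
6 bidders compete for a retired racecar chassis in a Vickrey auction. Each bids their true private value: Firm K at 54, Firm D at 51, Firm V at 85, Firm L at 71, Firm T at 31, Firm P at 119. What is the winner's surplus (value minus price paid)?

Ranking the bids: Firm P 119; Firm V 85; Firm L 71; Firm K 54; Firm D 51; Firm T 31.
Firm P wins with the top bid and pays the second-highest, 85.
Surplus = 119 − 85 = 34.

34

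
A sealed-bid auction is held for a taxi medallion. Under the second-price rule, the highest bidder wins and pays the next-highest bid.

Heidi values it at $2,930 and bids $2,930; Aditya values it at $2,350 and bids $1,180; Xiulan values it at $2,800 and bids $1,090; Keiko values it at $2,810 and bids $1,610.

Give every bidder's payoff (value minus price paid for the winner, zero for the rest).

Bids in descending order: Heidi $2,930 > Keiko $1,610 > Aditya $1,180 > Xiulan $1,090.
Heidi has the top bid and wins; the price is the second-highest bid, $1,610.
Heidi's payoff = $2,930 − $1,610 = $1,320. All other bidders lose, so their payoff is 0.

Payoffs: Heidi $1,320, Aditya $0, Xiulan $0, Keiko $0.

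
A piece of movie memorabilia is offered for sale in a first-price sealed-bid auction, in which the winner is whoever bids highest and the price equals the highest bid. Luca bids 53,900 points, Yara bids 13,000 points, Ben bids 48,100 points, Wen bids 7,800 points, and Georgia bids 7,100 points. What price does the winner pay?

Ranking the bids: Luca 53,900 points > Ben 48,100 points > Yara 13,000 points > Wen 7,800 points > Georgia 7,100 points.
Luca is the highest bidder, so Luca wins.
Under the first-price rule, the price is the highest bid: 53,900 points.

53,900 points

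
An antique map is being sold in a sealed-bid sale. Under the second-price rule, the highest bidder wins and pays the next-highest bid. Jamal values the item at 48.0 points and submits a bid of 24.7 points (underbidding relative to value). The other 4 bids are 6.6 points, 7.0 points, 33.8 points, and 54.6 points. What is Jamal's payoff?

Payoff = 0.0 points.

Highest competing bid: 54.6 points.
Jamal's bid 24.7 points is not the highest, so Jamal loses, pays nothing, and earns zero payoff.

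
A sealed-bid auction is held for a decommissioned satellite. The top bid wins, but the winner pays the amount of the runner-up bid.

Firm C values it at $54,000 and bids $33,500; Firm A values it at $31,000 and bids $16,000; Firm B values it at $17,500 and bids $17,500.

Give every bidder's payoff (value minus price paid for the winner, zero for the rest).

Sorted high to low: Firm C $33,500 > Firm B $17,500 > Firm A $16,000.
Firm C has the top bid and wins; the price is the second-highest bid, $17,500.
Firm C's payoff = $54,000 − $17,500 = $36,500. All other bidders lose, so their payoff is 0.

Payoffs: Firm C $36,500, Firm A $0, Firm B $0.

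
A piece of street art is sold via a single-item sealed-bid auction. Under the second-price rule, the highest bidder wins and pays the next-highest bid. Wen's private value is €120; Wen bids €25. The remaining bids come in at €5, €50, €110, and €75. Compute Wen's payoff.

Highest competing bid: €110.
Wen's bid €25 is not the highest, so Wen loses, pays nothing, and earns zero payoff.

Payoff = €0.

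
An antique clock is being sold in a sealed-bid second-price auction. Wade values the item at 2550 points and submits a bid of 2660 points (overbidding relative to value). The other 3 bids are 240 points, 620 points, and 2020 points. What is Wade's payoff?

530 points

Highest competing bid: 2020 points.
Wade's bid 2660 points is the highest overall, so Wade wins and pays the second-highest bid, 2020 points.
Payoff = value − price = 2550 points − 2020 points = 530 points.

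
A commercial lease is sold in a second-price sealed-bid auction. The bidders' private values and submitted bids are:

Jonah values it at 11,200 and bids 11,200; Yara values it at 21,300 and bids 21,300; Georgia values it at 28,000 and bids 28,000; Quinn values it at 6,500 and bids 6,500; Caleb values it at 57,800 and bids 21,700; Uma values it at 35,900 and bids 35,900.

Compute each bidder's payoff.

Payoffs: Jonah 0, Yara 0, Georgia 0, Quinn 0, Caleb 0, Uma 7,900.

Ranking the bids: Uma 35,900; Georgia 28,000; Caleb 21,700; Yara 21,300; Jonah 11,200; Quinn 6,500.
Uma has the top bid and wins; the price is the second-highest bid, 28,000.
Uma's payoff = 35,900 − 28,000 = 7,900. All other bidders lose, so their payoff is 0.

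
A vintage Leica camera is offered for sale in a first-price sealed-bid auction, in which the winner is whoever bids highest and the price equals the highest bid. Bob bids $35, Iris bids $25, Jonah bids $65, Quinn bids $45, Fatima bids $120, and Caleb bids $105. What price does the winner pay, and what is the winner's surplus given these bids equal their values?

Ranking the bids: Fatima $120 > Caleb $105 > Jonah $65 > Quinn $45 > Bob $35 > Iris $25.
Fatima is the highest bidder, so Fatima wins.
Under the first-price rule, the price is the highest bid: $120.
Surplus = $120 − $120 = $0.

The winner pays $120 for a surplus of $0.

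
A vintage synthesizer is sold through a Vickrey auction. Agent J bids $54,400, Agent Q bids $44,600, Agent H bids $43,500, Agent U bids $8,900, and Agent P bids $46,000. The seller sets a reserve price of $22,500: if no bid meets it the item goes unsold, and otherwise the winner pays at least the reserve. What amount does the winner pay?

Price paid: $46,000.

Sorted high to low: Agent J $54,400; Agent P $46,000; Agent Q $44,600; Agent H $43,500; Agent U $8,900.
Agent J has the highest bid, so Agent J wins.
The second-highest bid is $46,000, which exceeds the reserve, so that sets the price.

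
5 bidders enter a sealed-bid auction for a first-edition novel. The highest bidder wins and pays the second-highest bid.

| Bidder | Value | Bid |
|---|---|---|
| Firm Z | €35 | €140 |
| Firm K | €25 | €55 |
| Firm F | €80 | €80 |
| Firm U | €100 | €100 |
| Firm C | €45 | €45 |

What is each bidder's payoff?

Sorted high to low: Firm Z €140 > Firm U €100 > Firm F €80 > Firm K €55 > Firm C €45.
Firm Z has the top bid and wins; the price is the second-highest bid, €100.
Firm Z's payoff = €35 − €100 = -€65. All other bidders lose, so their payoff is 0.

Firm Z -€65, Firm K €0, Firm F €0, Firm U €0, Firm C €0.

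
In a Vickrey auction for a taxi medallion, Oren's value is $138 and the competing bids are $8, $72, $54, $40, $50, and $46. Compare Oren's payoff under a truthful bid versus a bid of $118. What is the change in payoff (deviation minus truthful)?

$0

The highest competing bid is $72.
Bidding truthfully at $138: Oren has the top bid, wins, and pays the second-highest bid $72. Payoff = $138 − $72 = $66.
Bidding $118: Oren has the top bid, wins, and pays the second-highest bid $72. Payoff = $138 − $72 = $66.
Change = $66 − $66 = $0.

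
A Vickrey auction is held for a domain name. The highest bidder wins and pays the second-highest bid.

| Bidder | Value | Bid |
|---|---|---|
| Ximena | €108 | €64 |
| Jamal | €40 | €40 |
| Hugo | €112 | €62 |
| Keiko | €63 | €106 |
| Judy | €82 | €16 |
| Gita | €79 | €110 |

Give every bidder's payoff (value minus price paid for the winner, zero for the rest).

Payoffs: Ximena €0, Jamal €0, Hugo €0, Keiko €0, Judy €0, Gita -€27.

Sorted high to low: Gita €110, then Keiko €106, then Ximena €64, then Hugo €62, then Jamal €40, then Judy €16.
Gita has the top bid and wins; the price is the second-highest bid, €106.
Gita's payoff = €79 − €106 = -€27. All other bidders lose, so their payoff is 0.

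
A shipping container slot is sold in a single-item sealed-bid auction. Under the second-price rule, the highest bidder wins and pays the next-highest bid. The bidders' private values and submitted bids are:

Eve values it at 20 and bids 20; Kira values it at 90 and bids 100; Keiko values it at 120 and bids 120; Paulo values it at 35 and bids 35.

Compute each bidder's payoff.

Eve 0, Kira 0, Keiko 20, Paulo 0.

Ordered from highest: Keiko 120; Kira 100; Paulo 35; Eve 20.
Keiko has the top bid and wins; the price is the second-highest bid, 100.
Keiko's payoff = 120 − 100 = 20. All other bidders lose, so their payoff is 0.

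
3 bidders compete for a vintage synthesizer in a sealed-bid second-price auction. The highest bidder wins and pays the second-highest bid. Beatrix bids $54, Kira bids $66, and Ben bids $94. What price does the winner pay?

$66

Ranking the bids: Ben $94; Kira $66; Beatrix $54.
Ben has the highest bid, so Ben wins.
The second-highest bid is $66, so that is what Ben pays.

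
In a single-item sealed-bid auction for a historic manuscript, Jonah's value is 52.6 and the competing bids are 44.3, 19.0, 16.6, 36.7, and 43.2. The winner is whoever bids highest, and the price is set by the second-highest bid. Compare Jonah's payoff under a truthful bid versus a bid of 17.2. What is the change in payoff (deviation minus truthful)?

The highest competing bid is 44.3.
Bidding truthfully at 52.6: Jonah has the top bid, wins, and pays the second-highest bid 44.3. Payoff = 52.6 − 44.3 = 8.3.
Bidding 17.2: the top bid is 44.3 (a rival), so Jonah loses. Payoff = 0.0.
Change = 0.0 − 8.3 = -8.3.
This is the dominant-strategy logic: truthful bidding weakly beats any alternative.

-8.3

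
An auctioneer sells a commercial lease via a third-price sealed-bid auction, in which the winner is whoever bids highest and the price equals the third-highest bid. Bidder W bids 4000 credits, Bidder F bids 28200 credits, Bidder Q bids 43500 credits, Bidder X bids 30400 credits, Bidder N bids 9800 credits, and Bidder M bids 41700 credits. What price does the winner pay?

Bids in descending order: Bidder Q 43500 credits > Bidder M 41700 credits > Bidder X 30400 credits > Bidder F 28200 credits > Bidder N 9800 credits > Bidder W 4000 credits.
Bidder Q is the highest bidder, so Bidder Q wins.
Under the third-price rule, the price is the third-highest bid: 30400 credits.

The winner pays 30400 credits.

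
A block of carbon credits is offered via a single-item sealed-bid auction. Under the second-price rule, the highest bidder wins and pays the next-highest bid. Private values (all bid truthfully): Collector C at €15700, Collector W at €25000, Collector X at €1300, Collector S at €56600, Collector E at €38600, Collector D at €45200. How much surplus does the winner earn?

Surplus = €11400.

Bids in descending order: Collector S €56600, then Collector D €45200, then Collector E €38600, then Collector W €25000, then Collector C €15700, then Collector X €1300.
Collector S wins with the top bid and pays the second-highest, €45200.
Surplus = €56600 − €45200 = €11400.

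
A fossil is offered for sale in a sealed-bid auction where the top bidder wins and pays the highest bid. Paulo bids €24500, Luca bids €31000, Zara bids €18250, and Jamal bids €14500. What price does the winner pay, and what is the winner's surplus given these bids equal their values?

Ordered from highest: Luca €31000; Paulo €24500; Zara €18250; Jamal €14500.
Luca is the highest bidder, so Luca wins.
Under the first-price rule, the price is the highest bid: €31000.
Surplus = €31000 − €31000 = €0.

Price €31000; surplus €0.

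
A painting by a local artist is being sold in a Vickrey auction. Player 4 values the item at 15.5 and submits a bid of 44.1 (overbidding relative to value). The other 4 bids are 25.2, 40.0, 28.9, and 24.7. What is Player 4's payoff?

Payoff = -24.5.

Highest competing bid: 40.0.
Player 4's bid 44.1 is the highest overall, so Player 4 wins and pays the second-highest bid, 40.0.
Payoff = value − price = 15.5 − 40.0 = -24.5.
Overbidding won the item at a price above value — truthful bidding would have avoided this loss.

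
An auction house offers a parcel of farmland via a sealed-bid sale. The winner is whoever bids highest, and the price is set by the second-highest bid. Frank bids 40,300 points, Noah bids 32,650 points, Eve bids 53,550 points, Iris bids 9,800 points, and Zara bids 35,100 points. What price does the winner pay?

The winner pays 40,300 points.

Sorted high to low: Eve 53,550 points; Frank 40,300 points; Zara 35,100 points; Noah 32,650 points; Iris 9,800 points.
Eve has the highest bid, so Eve wins.
The second-highest bid is 40,300 points, so that is what Eve pays.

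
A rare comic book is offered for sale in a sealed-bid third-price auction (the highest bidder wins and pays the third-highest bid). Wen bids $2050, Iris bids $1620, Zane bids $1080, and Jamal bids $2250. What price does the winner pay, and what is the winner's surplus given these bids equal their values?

Ordered from highest: Jamal $2250, then Wen $2050, then Iris $1620, then Zane $1080.
Jamal is the highest bidder, so Jamal wins.
Under the third-price rule, the price is the third-highest bid: $1620.
Surplus = $2250 − $1620 = $630.

Price $1620; surplus $630.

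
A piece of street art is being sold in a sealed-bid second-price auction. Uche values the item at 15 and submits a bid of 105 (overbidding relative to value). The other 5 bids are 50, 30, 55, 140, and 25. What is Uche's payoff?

0

Highest competing bid: 140.
Uche's bid 105 is not the highest, so Uche loses, pays nothing, and earns zero payoff.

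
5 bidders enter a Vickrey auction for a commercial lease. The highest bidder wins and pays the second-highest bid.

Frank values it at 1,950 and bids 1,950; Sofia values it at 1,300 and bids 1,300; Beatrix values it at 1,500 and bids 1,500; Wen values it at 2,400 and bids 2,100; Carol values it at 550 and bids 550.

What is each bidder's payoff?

Payoffs: Frank 0, Sofia 0, Beatrix 0, Wen 450, Carol 0.

Ordered from highest: Wen 2,100 > Frank 1,950 > Beatrix 1,500 > Sofia 1,300 > Carol 550.
Wen has the top bid and wins; the price is the second-highest bid, 1,950.
Wen's payoff = 2,400 − 1,950 = 450. All other bidders lose, so their payoff is 0.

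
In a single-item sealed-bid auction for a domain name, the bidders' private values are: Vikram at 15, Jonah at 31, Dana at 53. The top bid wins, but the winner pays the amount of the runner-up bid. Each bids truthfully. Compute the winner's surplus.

Sorted high to low: Dana 53, then Jonah 31, then Vikram 15.
Dana wins with the top bid and pays the second-highest, 31.
Surplus = 53 − 31 = 22.

Winner's surplus: 22.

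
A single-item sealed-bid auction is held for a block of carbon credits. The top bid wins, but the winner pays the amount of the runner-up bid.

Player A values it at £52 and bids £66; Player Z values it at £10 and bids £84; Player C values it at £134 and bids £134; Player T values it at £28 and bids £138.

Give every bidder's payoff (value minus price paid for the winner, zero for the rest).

Ranking the bids: Player T £138, then Player C £134, then Player Z £84, then Player A £66.
Player T has the top bid and wins; the price is the second-highest bid, £134.
Player T's payoff = £28 − £134 = -£106. All other bidders lose, so their payoff is 0.

Payoffs: Player A £0, Player Z £0, Player C £0, Player T -£106.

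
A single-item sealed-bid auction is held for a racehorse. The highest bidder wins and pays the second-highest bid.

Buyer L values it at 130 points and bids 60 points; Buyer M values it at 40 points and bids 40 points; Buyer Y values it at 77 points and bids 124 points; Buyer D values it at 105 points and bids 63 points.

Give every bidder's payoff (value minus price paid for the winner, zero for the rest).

Ordered from highest: Buyer Y 124 points > Buyer D 63 points > Buyer L 60 points > Buyer M 40 points.
Buyer Y has the top bid and wins; the price is the second-highest bid, 63 points.
Buyer Y's payoff = 77 points − 63 points = 14 points. All other bidders lose, so their payoff is 0.

Payoffs: Buyer L 0 points, Buyer M 0 points, Buyer Y 14 points, Buyer D 0 points.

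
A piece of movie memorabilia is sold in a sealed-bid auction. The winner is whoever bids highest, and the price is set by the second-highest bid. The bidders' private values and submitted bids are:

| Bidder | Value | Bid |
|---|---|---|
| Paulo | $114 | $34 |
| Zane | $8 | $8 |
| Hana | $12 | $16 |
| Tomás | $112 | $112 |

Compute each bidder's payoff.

Ordered from highest: Tomás $112; Paulo $34; Hana $16; Zane $8.
Tomás has the top bid and wins; the price is the second-highest bid, $34.
Tomás's payoff = $112 − $34 = $78. All other bidders lose, so their payoff is 0.

Payoffs: Paulo $0, Zane $0, Hana $0, Tomás $78.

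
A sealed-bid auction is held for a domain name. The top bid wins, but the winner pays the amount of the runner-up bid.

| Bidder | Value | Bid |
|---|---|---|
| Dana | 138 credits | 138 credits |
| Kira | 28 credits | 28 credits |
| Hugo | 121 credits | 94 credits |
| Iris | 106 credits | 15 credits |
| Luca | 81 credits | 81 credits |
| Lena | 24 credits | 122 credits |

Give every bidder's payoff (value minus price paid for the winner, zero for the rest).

Dana 16 credits, Kira 0 credits, Hugo 0 credits, Iris 0 credits, Luca 0 credits, Lena 0 credits.

Ordered from highest: Dana 138 credits; Lena 122 credits; Hugo 94 credits; Luca 81 credits; Kira 28 credits; Iris 15 credits.
Dana has the top bid and wins; the price is the second-highest bid, 122 credits.
Dana's payoff = 138 credits − 122 credits = 16 credits. All other bidders lose, so their payoff is 0.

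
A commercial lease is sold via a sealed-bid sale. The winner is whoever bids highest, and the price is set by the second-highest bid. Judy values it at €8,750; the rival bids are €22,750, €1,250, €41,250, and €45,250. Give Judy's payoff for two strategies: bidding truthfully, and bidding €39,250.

(a) €0  (b) €0

The highest competing bid is €45,250.
Bidding truthfully at €8,750: the top bid is €45,250 (a rival), so Judy loses. Payoff = €0.
Bidding €39,250: the top bid is €45,250 (a rival), so Judy loses. Payoff = €0.
The bid only affects whether you win, not the price — here both bids land on the same side of the top rival bid, so the deviation is payoff-neutral.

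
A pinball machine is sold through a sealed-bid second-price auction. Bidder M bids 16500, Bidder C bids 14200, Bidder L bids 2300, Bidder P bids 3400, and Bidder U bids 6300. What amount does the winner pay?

Sorted high to low: Bidder M 16500; Bidder C 14200; Bidder U 6300; Bidder P 3400; Bidder L 2300.
Bidder M has the highest bid, so Bidder M wins.
The second-highest bid is 14200, so that is what Bidder M pays.

14200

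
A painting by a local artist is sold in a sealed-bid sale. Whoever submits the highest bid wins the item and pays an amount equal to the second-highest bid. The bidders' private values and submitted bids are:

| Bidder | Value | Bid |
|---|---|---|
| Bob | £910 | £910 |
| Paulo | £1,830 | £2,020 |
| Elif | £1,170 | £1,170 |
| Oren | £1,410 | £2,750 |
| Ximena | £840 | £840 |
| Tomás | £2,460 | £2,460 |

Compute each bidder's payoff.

Ranking the bids: Oren £2,750, then Tomás £2,460, then Paulo £2,020, then Elif £1,170, then Bob £910, then Ximena £840.
Oren has the top bid and wins; the price is the second-highest bid, £2,460.
Oren's payoff = £1,410 − £2,460 = -£1,050. All other bidders lose, so their payoff is 0.

Payoffs: Bob £0, Paulo £0, Elif £0, Oren -£1,050, Ximena £0, Tomás £0.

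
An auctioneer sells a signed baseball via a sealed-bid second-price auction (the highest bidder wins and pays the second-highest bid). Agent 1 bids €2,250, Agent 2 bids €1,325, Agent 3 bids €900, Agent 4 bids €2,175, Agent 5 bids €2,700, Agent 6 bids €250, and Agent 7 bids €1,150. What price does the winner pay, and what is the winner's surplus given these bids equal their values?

Price €2,250; surplus €450.

Ranking the bids: Agent 5 €2,700 > Agent 1 €2,250 > Agent 4 €2,175 > Agent 2 €1,325 > Agent 7 €1,150 > Agent 3 €900 > Agent 6 €250.
Agent 5 is the highest bidder, so Agent 5 wins.
Under the second-price rule, the price is the second-highest bid: €2,250.
Surplus = €2,700 − €2,250 = €450.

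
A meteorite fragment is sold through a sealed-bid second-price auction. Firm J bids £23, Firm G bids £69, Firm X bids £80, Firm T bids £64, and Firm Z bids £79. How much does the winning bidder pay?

Ordered from highest: Firm X £80; Firm Z £79; Firm G £69; Firm T £64; Firm J £23.
Firm X has the highest bid, so Firm X wins.
The second-highest bid is £79, so that is what Firm X pays.

The winner pays £79.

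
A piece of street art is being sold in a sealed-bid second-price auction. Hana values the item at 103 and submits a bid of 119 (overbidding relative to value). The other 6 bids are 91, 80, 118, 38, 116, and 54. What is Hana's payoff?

Highest competing bid: 118.
Hana's bid 119 is the highest overall, so Hana wins and pays the second-highest bid, 118.
Payoff = value − price = 103 − 118 = -15.
Overbidding won the item at a price above value — truthful bidding would have avoided this loss.

Hana's payoff: -15.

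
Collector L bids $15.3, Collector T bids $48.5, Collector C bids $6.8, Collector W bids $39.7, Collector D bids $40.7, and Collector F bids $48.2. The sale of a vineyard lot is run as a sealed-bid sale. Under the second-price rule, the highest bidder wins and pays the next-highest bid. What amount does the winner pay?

The winner pays $48.2.

Ordered from highest: Collector T $48.5; Collector F $48.2; Collector D $40.7; Collector W $39.7; Collector L $15.3; Collector C $6.8.
Collector T has the highest bid, so Collector T wins.
The second-highest bid is $48.2, so that is what Collector T pays.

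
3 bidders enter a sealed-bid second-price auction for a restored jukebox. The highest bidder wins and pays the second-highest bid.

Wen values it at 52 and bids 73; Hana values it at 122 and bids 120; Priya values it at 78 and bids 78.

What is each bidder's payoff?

Wen 0, Hana 44, Priya 0.

Ranking the bids: Hana 120; Priya 78; Wen 73.
Hana has the top bid and wins; the price is the second-highest bid, 78.
Hana's payoff = 122 − 78 = 44. All other bidders lose, so their payoff is 0.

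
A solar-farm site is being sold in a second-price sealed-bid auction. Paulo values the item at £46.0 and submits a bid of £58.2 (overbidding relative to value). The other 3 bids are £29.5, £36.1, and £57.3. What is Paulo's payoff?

Highest competing bid: £57.3.
Paulo's bid £58.2 is the highest overall, so Paulo wins and pays the second-highest bid, £57.3.
Payoff = value − price = £46.0 − £57.3 = -£11.3.
Overbidding won the item at a price above value — truthful bidding would have avoided this loss.

-£11.3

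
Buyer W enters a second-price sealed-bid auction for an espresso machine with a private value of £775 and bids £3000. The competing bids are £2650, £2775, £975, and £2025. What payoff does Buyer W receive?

-£2000

Highest competing bid: £2775.
Buyer W's bid £3000 is the highest overall, so Buyer W wins and pays the second-highest bid, £2775.
Payoff = value − price = £775 − £2775 = -£2000.
Overbidding won the item at a price above value — truthful bidding would have avoided this loss.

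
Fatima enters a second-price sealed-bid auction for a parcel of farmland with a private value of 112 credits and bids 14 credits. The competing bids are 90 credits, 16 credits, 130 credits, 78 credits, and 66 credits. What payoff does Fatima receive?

0 credits

Highest competing bid: 130 credits.
Fatima's bid 14 credits is not the highest, so Fatima loses, pays nothing, and earns zero payoff.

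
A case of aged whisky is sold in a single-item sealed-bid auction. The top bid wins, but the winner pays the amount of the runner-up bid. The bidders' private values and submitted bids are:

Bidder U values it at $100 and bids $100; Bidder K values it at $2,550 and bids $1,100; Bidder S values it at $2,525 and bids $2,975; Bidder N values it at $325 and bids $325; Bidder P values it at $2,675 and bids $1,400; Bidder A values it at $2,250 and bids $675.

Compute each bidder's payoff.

Ordered from highest: Bidder S $2,975, then Bidder P $1,400, then Bidder K $1,100, then Bidder A $675, then Bidder N $325, then Bidder U $100.
Bidder S has the top bid and wins; the price is the second-highest bid, $1,400.
Bidder S's payoff = $2,525 − $1,400 = $1,125. All other bidders lose, so their payoff is 0.

Payoffs: Bidder U $0, Bidder K $0, Bidder S $1,125, Bidder N $0, Bidder P $0, Bidder A $0.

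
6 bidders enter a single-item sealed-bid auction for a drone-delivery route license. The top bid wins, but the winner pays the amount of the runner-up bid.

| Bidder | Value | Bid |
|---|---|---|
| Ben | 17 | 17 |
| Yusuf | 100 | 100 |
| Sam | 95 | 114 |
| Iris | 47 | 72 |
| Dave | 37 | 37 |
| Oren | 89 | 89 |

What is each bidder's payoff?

Sorted high to low: Sam 114, then Yusuf 100, then Oren 89, then Iris 72, then Dave 37, then Ben 17.
Sam has the top bid and wins; the price is the second-highest bid, 100.
Sam's payoff = 95 − 100 = -5. All other bidders lose, so their payoff is 0.

Ben 0, Yusuf 0, Sam -5, Iris 0, Dave 0, Oren 0.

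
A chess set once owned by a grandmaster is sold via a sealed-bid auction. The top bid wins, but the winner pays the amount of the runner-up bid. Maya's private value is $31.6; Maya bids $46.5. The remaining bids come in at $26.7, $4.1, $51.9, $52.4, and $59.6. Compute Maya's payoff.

Payoff = $0.0.

Highest competing bid: $59.6.
Maya's bid $46.5 is not the highest, so Maya loses, pays nothing, and earns zero payoff.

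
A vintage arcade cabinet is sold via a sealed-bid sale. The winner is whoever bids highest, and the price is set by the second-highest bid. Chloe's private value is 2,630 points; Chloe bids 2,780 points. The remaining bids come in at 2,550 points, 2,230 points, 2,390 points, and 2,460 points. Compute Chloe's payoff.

Payoff = 80 points.

Highest competing bid: 2,550 points.
Chloe's bid 2,780 points is the highest overall, so Chloe wins and pays the second-highest bid, 2,550 points.
Payoff = value − price = 2,630 points − 2,550 points = 80 points.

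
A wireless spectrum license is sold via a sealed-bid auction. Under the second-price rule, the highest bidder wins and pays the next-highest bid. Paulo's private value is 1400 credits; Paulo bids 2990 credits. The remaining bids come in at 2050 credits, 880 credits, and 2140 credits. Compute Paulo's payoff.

Highest competing bid: 2140 credits.
Paulo's bid 2990 credits is the highest overall, so Paulo wins and pays the second-highest bid, 2140 credits.
Payoff = value − price = 1400 credits − 2140 credits = -740 credits.
Overbidding won the item at a price above value — truthful bidding would have avoided this loss.

-740 credits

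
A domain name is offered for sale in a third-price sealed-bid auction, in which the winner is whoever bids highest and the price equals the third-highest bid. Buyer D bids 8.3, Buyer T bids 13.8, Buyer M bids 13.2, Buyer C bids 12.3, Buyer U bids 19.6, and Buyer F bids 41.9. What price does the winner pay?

Sorted high to low: Buyer F 41.9; Buyer U 19.6; Buyer T 13.8; Buyer M 13.2; Buyer C 12.3; Buyer D 8.3.
Buyer F is the highest bidder, so Buyer F wins.
Under the third-price rule, the price is the third-highest bid: 13.8.

Price paid: 13.8.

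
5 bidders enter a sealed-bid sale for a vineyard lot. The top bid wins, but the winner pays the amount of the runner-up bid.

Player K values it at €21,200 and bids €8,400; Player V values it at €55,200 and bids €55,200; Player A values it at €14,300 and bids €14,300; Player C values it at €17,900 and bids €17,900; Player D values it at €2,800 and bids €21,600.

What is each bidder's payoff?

Ranking the bids: Player V €55,200, then Player D €21,600, then Player C €17,900, then Player A €14,300, then Player K €8,400.
Player V has the top bid and wins; the price is the second-highest bid, €21,600.
Player V's payoff = €55,200 − €21,600 = €33,600. All other bidders lose, so their payoff is 0.

Player K €0, Player V €33,600, Player A €0, Player C €0, Player D €0.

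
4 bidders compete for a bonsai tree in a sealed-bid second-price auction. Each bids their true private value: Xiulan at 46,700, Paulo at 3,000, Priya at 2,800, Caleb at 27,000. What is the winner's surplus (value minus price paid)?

Surplus = 19,700.

Ordered from highest: Xiulan 46,700; Caleb 27,000; Paulo 3,000; Priya 2,800.
Xiulan wins with the top bid and pays the second-highest, 27,000.
Surplus = 46,700 − 27,000 = 19,700.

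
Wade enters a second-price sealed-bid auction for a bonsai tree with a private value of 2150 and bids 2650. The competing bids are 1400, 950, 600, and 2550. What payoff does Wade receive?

Wade's payoff: -400.

Highest competing bid: 2550.
Wade's bid 2650 is the highest overall, so Wade wins and pays the second-highest bid, 2550.
Payoff = value − price = 2150 − 2550 = -400.
Overbidding won the item at a price above value — truthful bidding would have avoided this loss.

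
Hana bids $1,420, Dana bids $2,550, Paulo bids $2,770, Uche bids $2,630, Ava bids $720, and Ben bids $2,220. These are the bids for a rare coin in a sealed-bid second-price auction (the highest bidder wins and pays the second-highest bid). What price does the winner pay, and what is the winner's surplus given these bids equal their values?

Ranking the bids: Paulo $2,770; Uche $2,630; Dana $2,550; Ben $2,220; Hana $1,420; Ava $720.
Paulo is the highest bidder, so Paulo wins.
Under the second-price rule, the price is the second-highest bid: $2,630.
Surplus = $2,770 − $2,630 = $140.

Price $2,630; surplus $140.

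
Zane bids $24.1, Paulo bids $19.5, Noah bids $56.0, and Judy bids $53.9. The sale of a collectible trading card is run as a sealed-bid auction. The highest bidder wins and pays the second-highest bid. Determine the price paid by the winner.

Sorted high to low: Noah $56.0, then Judy $53.9, then Zane $24.1, then Paulo $19.5.
Noah has the highest bid, so Noah wins.
The second-highest bid is $53.9, so that is what Noah pays.

Price paid: $53.9.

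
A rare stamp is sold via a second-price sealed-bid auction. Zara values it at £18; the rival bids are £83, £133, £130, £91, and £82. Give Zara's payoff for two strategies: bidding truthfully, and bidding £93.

The highest competing bid is £133.
Bidding truthfully at £18: the top bid is £133 (a rival), so Zara loses. Payoff = £0.
Bidding £93: the top bid is £133 (a rival), so Zara loses. Payoff = £0.

(a) £0  (b) £0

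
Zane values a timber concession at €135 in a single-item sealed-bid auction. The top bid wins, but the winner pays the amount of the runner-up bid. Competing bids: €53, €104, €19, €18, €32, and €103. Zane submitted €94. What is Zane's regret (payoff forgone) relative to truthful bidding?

The highest competing bid is €104.
Bidding truthfully at €135: Zane has the top bid, wins, and pays the second-highest bid €104. Payoff = €135 − €104 = €31.
Bidding €94: the top bid is €104 (a rival), so Zane loses. Payoff = €0.
Regret = truthful payoff − actual payoff = €31 − €0 = €31.
Deviating from a truthful bid can only lose payoff in a second-price auction — never gain.

Payoff forgone: €31.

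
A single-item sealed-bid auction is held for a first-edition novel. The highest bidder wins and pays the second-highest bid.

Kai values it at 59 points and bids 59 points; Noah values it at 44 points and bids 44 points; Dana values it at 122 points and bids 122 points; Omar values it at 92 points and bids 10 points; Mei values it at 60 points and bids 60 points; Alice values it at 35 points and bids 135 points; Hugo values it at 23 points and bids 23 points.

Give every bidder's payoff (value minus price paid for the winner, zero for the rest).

Sorted high to low: Alice 135 points > Dana 122 points > Mei 60 points > Kai 59 points > Noah 44 points > Hugo 23 points > Omar 10 points.
Alice has the top bid and wins; the price is the second-highest bid, 122 points.
Alice's payoff = 35 points − 122 points = -87 points. All other bidders lose, so their payoff is 0.

Kai 0 points, Noah 0 points, Dana 0 points, Omar 0 points, Mei 0 points, Alice -87 points, Hugo 0 points.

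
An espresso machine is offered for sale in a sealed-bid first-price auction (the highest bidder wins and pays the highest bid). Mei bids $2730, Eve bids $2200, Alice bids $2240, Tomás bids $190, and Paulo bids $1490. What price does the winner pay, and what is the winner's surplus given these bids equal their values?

Sorted high to low: Mei $2730; Alice $2240; Eve $2200; Paulo $1490; Tomás $190.
Mei is the highest bidder, so Mei wins.
Under the first-price rule, the price is the highest bid: $2730.
Surplus = $2730 − $2730 = $0.

Price $2730; surplus $0.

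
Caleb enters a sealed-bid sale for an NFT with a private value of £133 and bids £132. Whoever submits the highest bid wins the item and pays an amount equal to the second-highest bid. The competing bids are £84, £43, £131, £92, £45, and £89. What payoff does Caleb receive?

Highest competing bid: £131.
Caleb's bid £132 is the highest overall, so Caleb wins and pays the second-highest bid, £131.
Payoff = value − price = £133 − £131 = £2.

Caleb's payoff: £2.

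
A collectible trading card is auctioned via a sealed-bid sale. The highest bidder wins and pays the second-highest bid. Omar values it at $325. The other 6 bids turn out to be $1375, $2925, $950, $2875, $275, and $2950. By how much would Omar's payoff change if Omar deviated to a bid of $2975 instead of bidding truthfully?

Payoff change: -$2625.

The highest competing bid is $2950.
Bidding truthfully at $325: the top bid is $2950 (a rival), so Omar loses. Payoff = $0.
Bidding $2975: Omar has the top bid, wins, and pays the second-highest bid $2950. Payoff = $325 − $2950 = -$2625.
Change = -$2625 − $0 = -$2625.
Deviating from a truthful bid can only lose payoff in a second-price auction — never gain.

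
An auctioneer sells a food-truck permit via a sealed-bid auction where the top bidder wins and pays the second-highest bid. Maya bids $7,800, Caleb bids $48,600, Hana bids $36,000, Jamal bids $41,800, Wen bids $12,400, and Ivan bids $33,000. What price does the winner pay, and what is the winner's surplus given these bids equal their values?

Ranking the bids: Caleb $48,600; Jamal $41,800; Hana $36,000; Ivan $33,000; Wen $12,400; Maya $7,800.
Caleb is the highest bidder, so Caleb wins.
Under the second-price rule, the price is the second-highest bid: $41,800.
Surplus = $48,600 − $41,800 = $6,800.

Price $41,800; surplus $6,800.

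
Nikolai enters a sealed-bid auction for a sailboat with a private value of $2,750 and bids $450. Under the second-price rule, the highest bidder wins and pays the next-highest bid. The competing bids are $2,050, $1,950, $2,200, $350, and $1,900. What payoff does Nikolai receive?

Payoff = $0.

Highest competing bid: $2,200.
Nikolai's bid $450 is not the highest, so Nikolai loses, pays nothing, and earns zero payoff.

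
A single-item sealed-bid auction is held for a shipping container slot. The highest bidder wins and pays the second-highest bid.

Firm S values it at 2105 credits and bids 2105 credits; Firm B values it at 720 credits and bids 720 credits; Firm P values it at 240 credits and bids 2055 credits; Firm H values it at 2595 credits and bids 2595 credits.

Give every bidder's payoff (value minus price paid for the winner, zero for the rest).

Ranking the bids: Firm H 2595 credits, then Firm S 2105 credits, then Firm P 2055 credits, then Firm B 720 credits.
Firm H has the top bid and wins; the price is the second-highest bid, 2105 credits.
Firm H's payoff = 2595 credits − 2105 credits = 490 credits. All other bidders lose, so their payoff is 0.

Payoffs: Firm S 0 credits, Firm B 0 credits, Firm P 0 credits, Firm H 490 credits.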